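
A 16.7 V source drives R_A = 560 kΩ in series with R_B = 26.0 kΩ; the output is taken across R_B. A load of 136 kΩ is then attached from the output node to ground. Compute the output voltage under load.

V_out ≈ 0.626 V

The load sits in parallel with R_B: R_B‖R_L = (26.0 × 136) / (26.0 + 136) = 21.83 kΩ.
V_out = 16.7 × 21.83 / (560 + 21.83) = 16.7 × 21.83/581.8 = 0.626 V.
(Unloaded it would have been 0.741 V.)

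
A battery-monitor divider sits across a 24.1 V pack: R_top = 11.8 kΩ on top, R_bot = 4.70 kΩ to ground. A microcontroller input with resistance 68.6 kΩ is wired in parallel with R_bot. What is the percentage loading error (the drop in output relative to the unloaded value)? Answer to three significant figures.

The divider's output (Thévenin) resistance is R_top‖R_bot = 3.361 kΩ.
Fractional drop under load = R_th/(R_th + R_L) = 3.361 / (3.361 + 68.6) = 0.04671.
So the output falls by 4.67 %.

4.67 %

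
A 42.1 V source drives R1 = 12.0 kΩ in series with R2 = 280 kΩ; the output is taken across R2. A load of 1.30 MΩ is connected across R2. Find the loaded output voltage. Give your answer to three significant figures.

The load sits in parallel with R2: R2‖R_L = (280 × 1300) / (280 + 1300) = 230.4 kΩ.
V_out = 42.1 × 230.4 / (12.0 + 230.4) = 42.1 × 230.4/242.4 = 40.0 V.

V_out ≈ 40.0 V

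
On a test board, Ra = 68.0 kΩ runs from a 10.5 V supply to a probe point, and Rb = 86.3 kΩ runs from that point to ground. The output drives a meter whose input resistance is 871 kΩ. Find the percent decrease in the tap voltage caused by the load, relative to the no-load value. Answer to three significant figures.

The divider's output (Thévenin) resistance is Ra‖Rb = 38.03 kΩ.
Fractional drop under load = R_th/(R_th + R_L) = 38.03 / (38.03 + 871) = 0.04184.
So the output falls by 4.18 %.

4.18 %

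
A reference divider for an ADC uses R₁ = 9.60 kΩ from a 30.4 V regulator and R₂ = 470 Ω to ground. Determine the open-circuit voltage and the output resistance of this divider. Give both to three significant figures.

V_th is the open-circuit tap voltage: 30.4 × 470/(9600 + 470) = 1.42 V.
With the supply zeroed, R₁ and R₂ appear in parallel from the tap: R_th = R₁‖R₂ = (9600 × 470)/10070 = 448 Ω.

V_th = 1.42 V, R_th = 448 Ω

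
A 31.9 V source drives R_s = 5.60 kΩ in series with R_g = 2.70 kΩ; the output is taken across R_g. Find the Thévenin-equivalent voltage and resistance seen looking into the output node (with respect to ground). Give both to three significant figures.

V_th is the open-circuit tap voltage: 31.9 × 2.70/(5.60 + 2.70) = 10.4 V.
With the supply zeroed, R_s and R_g appear in parallel from the tap: R_th = R_s‖R_g = (5.60 × 2.70)/8.300 = 1.82 kΩ.

V_th = 10.4 V, R_th = 1.82 kΩ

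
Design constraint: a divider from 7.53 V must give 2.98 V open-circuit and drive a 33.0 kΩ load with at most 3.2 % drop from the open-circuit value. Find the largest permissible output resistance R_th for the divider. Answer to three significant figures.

R_th ≤ 1.09 kΩ

Loading drop = R_th/(R_th + R_L) ≤ 0.0320, so R_th ≤ R_L · ε/(1−ε) = 33.0 kΩ × 0.0320/0.9680 = 1.09 kΩ.
(Any R1, R2 with R2/(R1+R2) = 0.396 and R1‖R2 ≤ 1.09 kΩ will meet the spec.)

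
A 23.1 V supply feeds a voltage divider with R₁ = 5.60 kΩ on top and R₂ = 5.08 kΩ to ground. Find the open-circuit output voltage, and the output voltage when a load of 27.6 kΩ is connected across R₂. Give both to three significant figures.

Open-circuit: V = 23.1 × 5.08/(5.60 + 5.08) = 11.0 V.
With the load, R₂ becomes R₂‖R_L = 4.290 kΩ, so V = 23.1 × 4.290/9.890 = 10.0 V.

Unloaded: 11.0 V; loaded: 10.0 V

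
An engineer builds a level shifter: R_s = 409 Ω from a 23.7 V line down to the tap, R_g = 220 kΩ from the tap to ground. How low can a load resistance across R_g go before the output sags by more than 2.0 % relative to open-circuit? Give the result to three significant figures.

Output resistance R_th = R_s‖R_g = (409 × 220000)/220400 = 408.2 Ω.
The fractional drop is R_th/(R_th + R_L); requiring this ≤ 0.0200 gives R_L ≥ R_th(1/0.0200 − 1) = 408.2 × 49.00 = 20.0 kΩ.

R_L(min) ≈ 20.0 kΩ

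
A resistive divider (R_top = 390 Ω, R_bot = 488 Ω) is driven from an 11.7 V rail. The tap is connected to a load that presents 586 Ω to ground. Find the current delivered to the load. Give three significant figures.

I_L ≈ 8.10 mA

R_bot‖R_L = 266.3 Ω; V_out = 11.7 × 266.3/656.3 = 4.747 V.
I_L = V_out / R_L = 4.747 / 586 Ω = 8.10 mA.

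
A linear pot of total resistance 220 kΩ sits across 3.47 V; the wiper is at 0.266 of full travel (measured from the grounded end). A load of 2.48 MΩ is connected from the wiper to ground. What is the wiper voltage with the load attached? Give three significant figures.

The wiper splits the pot into (1−α)R = 161.5 kΩ above and αR = 58.52 kΩ below.
Lower section ‖ load = 57.17 kΩ.
V_wiper = 3.47 × 57.17/(161.5 + 57.17) = 0.907 V.

V ≈ 0.907 V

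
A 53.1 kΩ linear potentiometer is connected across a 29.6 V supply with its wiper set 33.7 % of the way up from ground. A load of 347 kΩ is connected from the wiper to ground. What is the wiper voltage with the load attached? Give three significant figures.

V ≈ 9.65 V

The wiper splits the pot into (1−α)R = 35.21 kΩ above and αR = 17.89 kΩ below.
Lower section ‖ load = 17.02 kΩ.
V_wiper = 29.6 × 17.02/(35.21 + 17.02) = 9.65 V.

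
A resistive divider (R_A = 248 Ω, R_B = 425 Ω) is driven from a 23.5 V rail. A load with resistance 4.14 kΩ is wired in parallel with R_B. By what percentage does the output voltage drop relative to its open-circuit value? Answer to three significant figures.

The divider's output (Thévenin) resistance is R_A‖R_B = 156.6 Ω.
Fractional drop under load = R_th/(R_th + R_L) = 156.6 / (156.6 + 4140) = 0.03645.
So the output falls by 3.65 %.

3.65 %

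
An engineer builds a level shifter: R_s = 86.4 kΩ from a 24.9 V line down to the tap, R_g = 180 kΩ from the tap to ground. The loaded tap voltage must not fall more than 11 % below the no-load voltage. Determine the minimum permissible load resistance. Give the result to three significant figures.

Output resistance R_th = R_s‖R_g = (86.4 × 180)/266.4 = 58.38 kΩ.
The fractional drop is R_th/(R_th + R_L); requiring this ≤ 0.110 gives R_L ≥ R_th(1/0.110 − 1) = 58.38 × 8.091 = 472 kΩ.

R_L(min) ≈ 472 kΩ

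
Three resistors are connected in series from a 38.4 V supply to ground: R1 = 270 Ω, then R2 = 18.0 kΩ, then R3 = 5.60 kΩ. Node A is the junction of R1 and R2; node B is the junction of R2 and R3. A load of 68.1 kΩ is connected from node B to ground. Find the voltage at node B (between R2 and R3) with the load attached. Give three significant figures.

V ≈ 8.48 V

At node B, R3 is in parallel with the load: R3‖R_L = 5174 Ω.
Below node A the resistance is R2 + (R3‖R_L) = 23170 Ω, so V_A = 38.4 × 23170/23440 = 37.96 V.
Then V_B = V_A × (R3‖R_L)/(R2 + R3‖R_L) = 37.96 × 5174/23170 = 8.48 V.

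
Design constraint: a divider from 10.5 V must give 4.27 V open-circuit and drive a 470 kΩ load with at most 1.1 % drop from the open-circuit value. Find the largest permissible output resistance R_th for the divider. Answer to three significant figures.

Loading drop = R_th/(R_th + R_L) ≤ 0.0110, so R_th ≤ R_L · ε/(1−ε) = 470 kΩ × 0.0110/0.9890 = 5.23 kΩ.

R_th ≤ 5.23 kΩ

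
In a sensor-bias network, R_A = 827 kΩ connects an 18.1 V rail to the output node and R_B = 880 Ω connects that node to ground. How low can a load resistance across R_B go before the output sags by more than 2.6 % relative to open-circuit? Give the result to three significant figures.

R_L(min) ≈ 32.9 kΩ

Output resistance R_th = R_A‖R_B = (827000 × 880)/827900 = 879.1 Ω.
The fractional drop is R_th/(R_th + R_L); requiring this ≤ 0.0260 gives R_L ≥ R_th(1/0.0260 − 1) = 879.1 × 37.46 = 32.9 kΩ.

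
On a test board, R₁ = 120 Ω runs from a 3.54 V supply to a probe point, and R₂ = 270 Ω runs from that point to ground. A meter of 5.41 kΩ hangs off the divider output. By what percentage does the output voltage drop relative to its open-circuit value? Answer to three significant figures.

The divider's output (Thévenin) resistance is R₁‖R₂ = 83.08 Ω.
Fractional drop under load = R_th/(R_th + R_L) = 83.08 / (83.08 + 5410) = 0.01512.
So the output falls by 1.51 %.

1.51 %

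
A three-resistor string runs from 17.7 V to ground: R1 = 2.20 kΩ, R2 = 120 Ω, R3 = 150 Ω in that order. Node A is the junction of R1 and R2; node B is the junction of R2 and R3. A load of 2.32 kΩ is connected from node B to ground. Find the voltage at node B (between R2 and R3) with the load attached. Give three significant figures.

At node B, R3 is in parallel with the load: R3‖R_L = 140.9 Ω.
Below node A the resistance is R2 + (R3‖R_L) = 260.9 Ω, so V_A = 17.7 × 260.9/2461 = 1.876 V.
Then V_B = V_A × (R3‖R_L)/(R2 + R3‖R_L) = 1.876 × 140.9/260.9 = 1.01 V.

V ≈ 1.01 V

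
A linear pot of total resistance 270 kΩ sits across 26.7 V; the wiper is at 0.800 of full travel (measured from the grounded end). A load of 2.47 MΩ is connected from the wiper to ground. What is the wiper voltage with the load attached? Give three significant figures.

The wiper splits the pot into (1−α)R = 54.00 kΩ above and αR = 216.0 kΩ below.
Lower section ‖ load = 198.6 kΩ.
V_wiper = 26.7 × 198.6/(54.00 + 198.6) = 21.0 V.

V ≈ 21.0 V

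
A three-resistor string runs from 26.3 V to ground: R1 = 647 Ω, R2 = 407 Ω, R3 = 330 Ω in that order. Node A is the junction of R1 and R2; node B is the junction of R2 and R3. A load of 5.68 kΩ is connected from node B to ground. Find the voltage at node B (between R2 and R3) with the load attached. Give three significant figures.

At node B, R3 is in parallel with the load: R3‖R_L = 311.9 Ω.
Below node A the resistance is R2 + (R3‖R_L) = 718.9 Ω, so V_A = 26.3 × 718.9/1366 = 13.84 V.
Then V_B = V_A × (R3‖R_L)/(R2 + R3‖R_L) = 13.84 × 311.9/718.9 = 6.01 V.

V ≈ 6.01 V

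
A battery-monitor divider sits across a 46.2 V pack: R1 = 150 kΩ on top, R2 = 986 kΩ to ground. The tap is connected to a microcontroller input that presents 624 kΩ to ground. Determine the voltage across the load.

The load sits in parallel with R2: R2‖R_L = (986 × 624) / (986 + 624) = 382.2 kΩ.
V_out = 46.2 × 382.2 / (150 + 382.2) = 46.2 × 382.2/532.2 = 33.2 V.

V_out ≈ 33.2 V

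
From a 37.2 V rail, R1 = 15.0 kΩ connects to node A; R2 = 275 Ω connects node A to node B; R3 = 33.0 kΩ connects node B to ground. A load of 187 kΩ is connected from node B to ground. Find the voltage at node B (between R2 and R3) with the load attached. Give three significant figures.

V ≈ 24.1 V

At node B, R3 is in parallel with the load: R3‖R_L = 28050 Ω.
Below node A the resistance is R2 + (R3‖R_L) = 28320 Ω, so V_A = 37.2 × 28320/43320 = 24.32 V.
Then V_B = V_A × (R3‖R_L)/(R2 + R3‖R_L) = 24.32 × 28050/28320 = 24.1 V.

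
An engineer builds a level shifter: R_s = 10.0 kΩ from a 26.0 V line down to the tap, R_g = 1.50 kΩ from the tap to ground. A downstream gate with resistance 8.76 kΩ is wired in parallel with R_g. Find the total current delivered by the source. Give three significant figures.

R_g‖R_L = 1.281 kΩ, so the source sees R_s + R_g‖R_L = 11.28 kΩ.
I = 26.0 V / 11.28 kΩ = 2.30 mA.

I ≈ 2.30 mA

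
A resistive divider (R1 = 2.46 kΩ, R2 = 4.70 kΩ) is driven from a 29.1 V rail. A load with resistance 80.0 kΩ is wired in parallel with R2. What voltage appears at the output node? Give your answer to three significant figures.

V_out ≈ 18.7 V

The load sits in parallel with R2: R2‖R_L = (4.70 × 80.0) / (4.70 + 80.0) = 4.439 kΩ.
V_out = 29.1 × 4.439 / (2.46 + 4.439) = 29.1 × 4.439/6.899 = 18.7 V.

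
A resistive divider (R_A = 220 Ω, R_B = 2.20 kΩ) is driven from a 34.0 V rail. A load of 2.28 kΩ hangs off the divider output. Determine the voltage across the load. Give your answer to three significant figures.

The load sits in parallel with R_B: R_B‖R_L = (2200 × 2280) / (2200 + 2280) = 1120 Ω.
V_out = 34.0 × 1120 / (220 + 1120) = 34.0 × 1120/1340 = 28.4 V.

V_out ≈ 28.4 V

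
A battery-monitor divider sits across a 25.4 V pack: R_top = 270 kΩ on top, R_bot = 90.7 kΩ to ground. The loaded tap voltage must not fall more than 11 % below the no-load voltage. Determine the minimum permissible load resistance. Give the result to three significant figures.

R_L(min) ≈ 549 kΩ

Output resistance R_th = R_top‖R_bot = (270 × 90.7)/360.7 = 67.89 kΩ.
The fractional drop is R_th/(R_th + R_L); requiring this ≤ 0.110 gives R_L ≥ R_th(1/0.110 − 1) = 67.89 × 8.091 = 549 kΩ.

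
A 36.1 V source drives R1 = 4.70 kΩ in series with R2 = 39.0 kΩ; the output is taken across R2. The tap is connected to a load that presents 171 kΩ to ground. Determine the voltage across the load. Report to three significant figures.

V_out ≈ 31.4 V

The load sits in parallel with R2: R2‖R_L = (39.0 × 171) / (39.0 + 171) = 31.76 kΩ.
V_out = 36.1 × 31.76 / (4.70 + 31.76) = 36.1 × 31.76/36.46 = 31.4 V.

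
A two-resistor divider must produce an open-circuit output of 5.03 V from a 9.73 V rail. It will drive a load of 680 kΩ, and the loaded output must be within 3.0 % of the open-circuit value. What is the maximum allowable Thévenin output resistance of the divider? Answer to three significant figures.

R_th ≤ 21.0 kΩ

Loading drop = R_th/(R_th + R_L) ≤ 0.0300, so R_th ≤ R_L · ε/(1−ε) = 680 kΩ × 0.0300/0.9700 = 21.0 kΩ.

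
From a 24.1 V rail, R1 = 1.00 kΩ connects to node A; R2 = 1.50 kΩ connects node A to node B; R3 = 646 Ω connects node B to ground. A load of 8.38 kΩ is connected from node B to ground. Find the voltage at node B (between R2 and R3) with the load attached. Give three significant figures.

At node B, R3 is in parallel with the load: R3‖R_L = 599.8 Ω.
Below node A the resistance is R2 + (R3‖R_L) = 2100 Ω, so V_A = 24.1 × 2100/3100 = 16.33 V.
Then V_B = V_A × (R3‖R_L)/(R2 + R3‖R_L) = 16.33 × 599.8/2100 = 4.66 V.

V ≈ 4.66 V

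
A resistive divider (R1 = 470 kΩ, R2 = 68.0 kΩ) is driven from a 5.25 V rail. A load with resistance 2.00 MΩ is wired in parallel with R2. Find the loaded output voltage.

V_out ≈ 0.644 V

The load sits in parallel with R2: R2‖R_L = (68.0 × 2000) / (68.0 + 2000) = 65.76 kΩ.
V_out = 5.25 × 65.76 / (470 + 65.76) = 5.25 × 65.76/535.8 = 0.644 V.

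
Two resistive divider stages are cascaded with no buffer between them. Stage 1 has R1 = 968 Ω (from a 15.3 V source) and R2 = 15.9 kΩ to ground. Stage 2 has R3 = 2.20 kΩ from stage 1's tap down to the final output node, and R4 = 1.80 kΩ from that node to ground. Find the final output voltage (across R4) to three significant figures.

V_out ≈ 5.28 V

Stage 2 presents R3+R4 = 4000 Ω as a load on stage 1's tap.
Stage 1's lower leg becomes R2‖(R3+R4) = 3196 Ω, so V_mid = 15.3 × 3196/4164 = 11.74 V.
Stage 2 is itself unloaded: V_out = V_mid × R4/(R3+R4) = 11.74 × 1800/4000 = 5.28 V.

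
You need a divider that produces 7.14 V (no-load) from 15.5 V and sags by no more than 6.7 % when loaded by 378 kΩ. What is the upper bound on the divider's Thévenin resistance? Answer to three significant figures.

R_th ≤ 27.1 kΩ

Loading drop = R_th/(R_th + R_L) ≤ 0.0670, so R_th ≤ R_L · ε/(1−ε) = 378 kΩ × 0.0670/0.9330 = 27.1 kΩ.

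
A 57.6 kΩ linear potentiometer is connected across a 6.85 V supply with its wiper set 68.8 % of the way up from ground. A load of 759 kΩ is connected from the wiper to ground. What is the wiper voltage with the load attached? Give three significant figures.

V ≈ 4.64 V

The wiper splits the pot into (1−α)R = 17.97 kΩ above and αR = 39.63 kΩ below.
Lower section ‖ load = 37.66 kΩ.
V_wiper = 6.85 × 37.66/(17.97 + 37.66) = 4.64 V.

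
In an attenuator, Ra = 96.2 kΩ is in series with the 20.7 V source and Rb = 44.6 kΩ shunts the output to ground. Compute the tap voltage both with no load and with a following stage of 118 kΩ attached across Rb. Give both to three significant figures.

Unloaded: 6.56 V; loaded: 5.21 V

Open-circuit: V = 20.7 × 44.6/(96.2 + 44.6) = 6.56 V.
With the load, Rb becomes Rb‖R_L = 32.37 kΩ, so V = 20.7 × 32.37/128.6 = 5.21 V.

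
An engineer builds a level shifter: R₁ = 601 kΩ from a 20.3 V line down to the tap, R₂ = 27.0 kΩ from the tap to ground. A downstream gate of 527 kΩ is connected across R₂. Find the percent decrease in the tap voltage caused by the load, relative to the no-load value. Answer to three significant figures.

4.67 %

The divider's output (Thévenin) resistance is R₁‖R₂ = 25.84 kΩ.
Fractional drop under load = R_th/(R_th + R_L) = 25.84 / (25.84 + 527) = 0.04674.
So the output falls by 4.67 %.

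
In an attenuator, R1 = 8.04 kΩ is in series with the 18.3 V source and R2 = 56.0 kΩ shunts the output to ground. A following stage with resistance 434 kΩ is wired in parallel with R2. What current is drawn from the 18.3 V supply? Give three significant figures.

R2‖R_L = 49.60 kΩ, so the source sees R1 + R2‖R_L = 57.64 kΩ.
I = 18.3 V / 57.64 kΩ = 0.317 mA.

I ≈ 0.317 mA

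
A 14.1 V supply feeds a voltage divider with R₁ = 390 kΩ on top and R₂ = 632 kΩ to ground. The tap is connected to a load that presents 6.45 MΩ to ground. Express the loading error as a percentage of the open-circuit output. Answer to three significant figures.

The divider's output (Thévenin) resistance is R₁‖R₂ = 241.2 kΩ.
Fractional drop under load = R_th/(R_th + R_L) = 241.2 / (241.2 + 6450) = 0.03604.
So the output falls by 3.60 %.

3.60 %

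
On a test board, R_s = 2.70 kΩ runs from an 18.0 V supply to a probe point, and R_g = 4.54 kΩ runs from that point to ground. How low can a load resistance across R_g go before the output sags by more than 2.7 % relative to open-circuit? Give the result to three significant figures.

R_L(min) ≈ 61.0 kΩ

Output resistance R_th = R_s‖R_g = (2.70 × 4.54)/7.240 = 1.693 kΩ.
The fractional drop is R_th/(R_th + R_L); requiring this ≤ 0.0270 gives R_L ≥ R_th(1/0.0270 − 1) = 1.693 × 36.04 = 61.0 kΩ.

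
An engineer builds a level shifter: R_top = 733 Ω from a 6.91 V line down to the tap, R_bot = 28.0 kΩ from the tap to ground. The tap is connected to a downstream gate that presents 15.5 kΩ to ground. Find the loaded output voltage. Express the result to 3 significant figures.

V_out ≈ 6.44 V

The load sits in parallel with R_bot: R_bot‖R_L = (28000 × 15500) / (28000 + 15500) = 9977 Ω.
V_out = 6.91 × 9977 / (733 + 9977) = 6.91 × 9977/10710 = 6.44 V.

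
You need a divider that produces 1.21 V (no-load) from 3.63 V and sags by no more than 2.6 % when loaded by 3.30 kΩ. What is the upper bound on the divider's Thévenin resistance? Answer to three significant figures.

Loading drop = R_th/(R_th + R_L) ≤ 0.0260, so R_th ≤ R_L · ε/(1−ε) = 3.30 kΩ × 0.0260/0.9740 = 88.1 Ω.

R_th ≤ 88.1 Ω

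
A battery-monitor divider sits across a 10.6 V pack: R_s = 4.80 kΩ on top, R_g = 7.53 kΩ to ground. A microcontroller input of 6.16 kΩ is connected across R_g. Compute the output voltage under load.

V_out ≈ 4.39 V

The load sits in parallel with R_g: R_g‖R_L = (7.53 × 6.16) / (7.53 + 6.16) = 3.388 kΩ.
V_out = 10.6 × 3.388 / (4.80 + 3.388) = 10.6 × 3.388/8.188 = 4.39 V.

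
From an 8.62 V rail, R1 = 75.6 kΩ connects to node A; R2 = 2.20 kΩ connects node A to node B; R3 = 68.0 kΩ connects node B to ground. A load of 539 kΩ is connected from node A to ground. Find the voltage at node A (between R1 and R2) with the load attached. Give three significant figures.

V ≈ 3.89 V

Below node A the series string R2+R3 = 70.20 kΩ sits in parallel with the 539 kΩ load: 62.11 kΩ.
V_A = 8.62 × 62.11/(75.6 + 62.11) = 3.89 V.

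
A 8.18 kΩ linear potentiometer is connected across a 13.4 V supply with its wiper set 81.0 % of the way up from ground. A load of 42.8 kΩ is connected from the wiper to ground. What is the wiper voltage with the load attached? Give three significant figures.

The wiper splits the pot into (1−α)R = 1.554 kΩ above and αR = 6.626 kΩ below.
Lower section ‖ load = 5.738 kΩ.
V_wiper = 13.4 × 5.738/(1.554 + 5.738) = 10.5 V.

V ≈ 10.5 V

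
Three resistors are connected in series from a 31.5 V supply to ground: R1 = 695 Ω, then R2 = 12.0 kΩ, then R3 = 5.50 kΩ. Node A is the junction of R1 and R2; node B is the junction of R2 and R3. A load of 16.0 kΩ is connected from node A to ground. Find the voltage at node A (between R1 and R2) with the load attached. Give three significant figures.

V ≈ 29.1 V

Below node A the series string R2+R3 = 17500 Ω sits in parallel with the 16000 Ω load: 8358 Ω.
V_A = 31.5 × 8358/(695 + 8358) = 29.1 V.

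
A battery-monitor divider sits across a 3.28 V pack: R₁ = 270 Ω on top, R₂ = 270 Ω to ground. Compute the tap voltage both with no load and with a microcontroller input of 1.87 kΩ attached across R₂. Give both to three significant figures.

Open-circuit: V = 3.28 × 270/(270 + 270) = 1.64 V.
With the load, R₂ becomes R₂‖R_L = 235.9 Ω, so V = 3.28 × 235.9/505.9 = 1.53 V.

Unloaded: 1.64 V; loaded: 1.53 V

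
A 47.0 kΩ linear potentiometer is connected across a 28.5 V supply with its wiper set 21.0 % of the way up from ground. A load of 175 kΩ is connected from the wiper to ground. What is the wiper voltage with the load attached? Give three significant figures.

The wiper splits the pot into (1−α)R = 37.13 kΩ above and αR = 9.870 kΩ below.
Lower section ‖ load = 9.343 kΩ.
V_wiper = 28.5 × 9.343/(37.13 + 9.343) = 5.73 V.

V ≈ 5.73 V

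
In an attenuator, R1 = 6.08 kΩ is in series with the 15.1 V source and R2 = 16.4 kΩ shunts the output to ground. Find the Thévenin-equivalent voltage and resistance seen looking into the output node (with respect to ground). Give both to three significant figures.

V_th is the open-circuit tap voltage: 15.1 × 16.4/(6.08 + 16.4) = 11.0 V.
With the supply zeroed, R1 and R2 appear in parallel from the tap: R_th = R1‖R2 = (6.08 × 16.4)/22.48 = 4.44 kΩ.

V_th = 11.0 V, R_th = 4.44 kΩ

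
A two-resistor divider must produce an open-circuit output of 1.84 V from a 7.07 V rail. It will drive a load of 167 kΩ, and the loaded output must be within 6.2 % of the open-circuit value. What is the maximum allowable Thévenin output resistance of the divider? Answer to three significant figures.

R_th ≤ 11.0 kΩ

Loading drop = R_th/(R_th + R_L) ≤ 0.0620, so R_th ≤ R_L · ε/(1−ε) = 167 kΩ × 0.0620/0.9380 = 11.0 kΩ.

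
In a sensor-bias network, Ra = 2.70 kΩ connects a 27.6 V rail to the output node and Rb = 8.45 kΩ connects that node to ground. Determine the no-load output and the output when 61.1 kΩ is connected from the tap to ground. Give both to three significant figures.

Open-circuit: V = 27.6 × 8.45/(2.70 + 8.45) = 20.9 V.
With the load, Rb becomes Rb‖R_L = 7.423 kΩ, so V = 27.6 × 7.423/10.12 = 20.2 V.

Unloaded: 20.9 V; loaded: 20.2 V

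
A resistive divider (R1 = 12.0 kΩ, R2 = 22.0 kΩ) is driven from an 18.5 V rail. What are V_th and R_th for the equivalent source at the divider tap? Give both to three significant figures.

V_th is the open-circuit tap voltage: 18.5 × 22.0/(12.0 + 22.0) = 12.0 V.
With the supply zeroed, R1 and R2 appear in parallel from the tap: R_th = R1‖R2 = (12.0 × 22.0)/34.00 = 7.76 kΩ.

V_th = 12.0 V, R_th = 7.76 kΩ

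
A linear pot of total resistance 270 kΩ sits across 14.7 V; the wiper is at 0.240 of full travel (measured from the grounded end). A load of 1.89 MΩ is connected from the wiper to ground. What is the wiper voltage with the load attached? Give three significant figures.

V ≈ 3.44 V

The wiper splits the pot into (1−α)R = 205.2 kΩ above and αR = 64.80 kΩ below.
Lower section ‖ load = 62.65 kΩ.
V_wiper = 14.7 × 62.65/(205.2 + 62.65) = 3.44 V.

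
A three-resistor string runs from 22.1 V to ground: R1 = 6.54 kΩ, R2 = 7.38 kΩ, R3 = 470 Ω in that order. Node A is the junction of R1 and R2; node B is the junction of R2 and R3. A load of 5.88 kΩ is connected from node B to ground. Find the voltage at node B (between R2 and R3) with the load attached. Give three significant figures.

At node B, R3 is in parallel with the load: R3‖R_L = 435.2 Ω.
Below node A the resistance is R2 + (R3‖R_L) = 7815 Ω, so V_A = 22.1 × 7815/14360 = 12.03 V.
Then V_B = V_A × (R3‖R_L)/(R2 + R3‖R_L) = 12.03 × 435.2/7815 = 0.670 V.

V ≈ 0.670 V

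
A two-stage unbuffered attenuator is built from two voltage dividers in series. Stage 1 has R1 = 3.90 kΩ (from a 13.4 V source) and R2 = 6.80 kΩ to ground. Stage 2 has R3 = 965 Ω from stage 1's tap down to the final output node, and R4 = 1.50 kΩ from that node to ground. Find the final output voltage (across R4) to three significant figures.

Stage 2 presents R3+R4 = 2465 Ω as a load on stage 1's tap.
Stage 1's lower leg becomes R2‖(R3+R4) = 1809 Ω, so V_mid = 13.4 × 1809/5709 = 4.246 V.
Stage 2 is itself unloaded: V_out = V_mid × R4/(R3+R4) = 4.246 × 1500/2465 = 2.58 V.

V_out ≈ 2.58 V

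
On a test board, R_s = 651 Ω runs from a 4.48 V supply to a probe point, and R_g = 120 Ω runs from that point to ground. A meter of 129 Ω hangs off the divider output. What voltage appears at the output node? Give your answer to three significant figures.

The load sits in parallel with R_g: R_g‖R_L = (120 × 129) / (120 + 129) = 62.17 Ω.
V_out = 4.48 × 62.17 / (651 + 62.17) = 4.48 × 62.17/713.2 = 0.391 V.

V_out ≈ 0.391 V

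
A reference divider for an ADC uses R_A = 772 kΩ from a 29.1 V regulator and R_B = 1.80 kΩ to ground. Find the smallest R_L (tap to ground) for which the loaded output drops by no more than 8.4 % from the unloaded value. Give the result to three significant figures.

R_L(min) ≈ 19.6 kΩ

Output resistance R_th = R_A‖R_B = (772 × 1.80)/773.8 = 1.796 kΩ.
The fractional drop is R_th/(R_th + R_L); requiring this ≤ 0.0840 gives R_L ≥ R_th(1/0.0840 − 1) = 1.796 × 10.90 = 19.6 kΩ.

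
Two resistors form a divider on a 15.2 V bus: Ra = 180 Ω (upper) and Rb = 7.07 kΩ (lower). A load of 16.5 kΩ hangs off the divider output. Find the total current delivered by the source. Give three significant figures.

I ≈ 2.96 mA

Rb‖R_L = 4949 Ω, so the source sees Ra + Rb‖R_L = 5129 Ω.
I = 15.2 V / 5129 Ω = 2.96 mA.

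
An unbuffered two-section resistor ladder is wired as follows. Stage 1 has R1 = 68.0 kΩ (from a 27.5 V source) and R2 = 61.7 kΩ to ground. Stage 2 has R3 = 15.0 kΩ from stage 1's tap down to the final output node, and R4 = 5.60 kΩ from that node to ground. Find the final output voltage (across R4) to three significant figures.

Stage 2 presents R3+R4 = 20.60 kΩ as a load on stage 1's tap.
Stage 1's lower leg becomes R2‖(R3+R4) = 15.44 kΩ, so V_mid = 27.5 × 15.44/83.44 = 5.090 V.
Stage 2 is itself unloaded: V_out = V_mid × R4/(R3+R4) = 5.090 × 5.60/20.60 = 1.38 V.

V_out ≈ 1.38 V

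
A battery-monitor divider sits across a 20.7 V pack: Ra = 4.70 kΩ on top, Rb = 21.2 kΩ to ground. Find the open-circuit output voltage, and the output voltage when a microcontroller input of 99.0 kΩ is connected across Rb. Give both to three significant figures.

Open-circuit: V = 20.7 × 21.2/(4.70 + 21.2) = 16.9 V.
With the load, Rb becomes Rb‖R_L = 17.46 kΩ, so V = 20.7 × 17.46/22.16 = 16.3 V.

Unloaded: 16.9 V; loaded: 16.3 V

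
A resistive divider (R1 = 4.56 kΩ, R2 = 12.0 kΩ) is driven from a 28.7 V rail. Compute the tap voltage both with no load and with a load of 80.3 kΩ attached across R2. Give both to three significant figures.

Unloaded: 20.8 V; loaded: 20.0 V

Open-circuit: V = 28.7 × 12.0/(4.56 + 12.0) = 20.8 V.
With the load, R2 becomes R2‖R_L = 10.44 kΩ, so V = 28.7 × 10.44/15.00 = 20.0 V.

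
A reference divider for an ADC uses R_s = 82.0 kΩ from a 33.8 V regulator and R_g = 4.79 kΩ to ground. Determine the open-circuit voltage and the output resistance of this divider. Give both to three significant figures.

V_th is the open-circuit tap voltage: 33.8 × 4.79/(82.0 + 4.79) = 1.87 V.
With the supply zeroed, R_s and R_g appear in parallel from the tap: R_th = R_s‖R_g = (82.0 × 4.79)/86.79 = 4.53 kΩ.

V_th = 1.87 V, R_th = 4.53 kΩ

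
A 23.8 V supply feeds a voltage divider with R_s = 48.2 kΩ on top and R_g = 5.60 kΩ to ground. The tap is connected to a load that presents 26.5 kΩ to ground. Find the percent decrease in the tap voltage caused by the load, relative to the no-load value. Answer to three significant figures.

Unloaded V = 23.8 × 5.60/53.80 = 2.477 V.
Loaded: R_g‖R_L = 4.623 kΩ, giving V = 23.8 × 4.623/52.82 = 2.083 V.
Drop = (2.477 − 2.083) / 2.477 = 15.9 %.

15.9 %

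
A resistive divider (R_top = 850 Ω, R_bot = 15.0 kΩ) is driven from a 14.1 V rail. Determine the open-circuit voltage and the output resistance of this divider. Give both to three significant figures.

V_th = 13.3 V, R_th = 804 Ω

V_th is the open-circuit tap voltage: 14.1 × 15000/(850 + 15000) = 13.3 V.
With the supply zeroed, R_top and R_bot appear in parallel from the tap: R_th = R_top‖R_bot = (850 × 15000)/15850 = 804 Ω.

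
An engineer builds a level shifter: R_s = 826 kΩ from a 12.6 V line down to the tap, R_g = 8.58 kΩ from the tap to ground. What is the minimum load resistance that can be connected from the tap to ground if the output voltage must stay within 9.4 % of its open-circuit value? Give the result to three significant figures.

Output resistance R_th = R_s‖R_g = (826 × 8.58)/834.6 = 8.492 kΩ.
The fractional drop is R_th/(R_th + R_L); requiring this ≤ 0.0940 gives R_L ≥ R_th(1/0.0940 − 1) = 8.492 × 9.638 = 81.8 kΩ.

R_L(min) ≈ 81.8 kΩ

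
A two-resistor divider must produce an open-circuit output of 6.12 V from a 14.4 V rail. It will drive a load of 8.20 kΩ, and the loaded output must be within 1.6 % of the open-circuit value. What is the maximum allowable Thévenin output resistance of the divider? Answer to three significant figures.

Loading drop = R_th/(R_th + R_L) ≤ 0.0160, so R_th ≤ R_L · ε/(1−ε) = 8.20 kΩ × 0.0160/0.9840 = 133 Ω.

R_th ≤ 133 Ω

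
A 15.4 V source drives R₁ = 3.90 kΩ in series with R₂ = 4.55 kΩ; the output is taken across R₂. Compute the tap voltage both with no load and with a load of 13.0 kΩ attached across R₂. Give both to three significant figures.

Open-circuit: V = 15.4 × 4.55/(3.90 + 4.55) = 8.29 V.
With the load, R₂ becomes R₂‖R_L = 3.370 kΩ, so V = 15.4 × 3.370/7.270 = 7.14 V.

Unloaded: 8.29 V; loaded: 7.14 V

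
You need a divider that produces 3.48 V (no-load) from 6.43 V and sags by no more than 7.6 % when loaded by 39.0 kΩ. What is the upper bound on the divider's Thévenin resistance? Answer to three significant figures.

Loading drop = R_th/(R_th + R_L) ≤ 0.0760, so R_th ≤ R_L · ε/(1−ε) = 39.0 kΩ × 0.0760/0.9240 = 3.21 kΩ.
(Any R1, R2 with R2/(R1+R2) = 0.541 and R1‖R2 ≤ 3.21 kΩ will meet the spec.)

R_th ≤ 3.21 kΩ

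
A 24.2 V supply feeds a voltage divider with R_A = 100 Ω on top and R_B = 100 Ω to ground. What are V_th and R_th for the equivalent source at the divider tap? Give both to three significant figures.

V_th = 12.1 V, R_th = 50.0 Ω

V_th is the open-circuit tap voltage: 24.2 × 100/(100 + 100) = 12.1 V.
With the supply zeroed, R_A and R_B appear in parallel from the tap: R_th = R_A‖R_B = (100 × 100)/200.0 = 50.0 Ω.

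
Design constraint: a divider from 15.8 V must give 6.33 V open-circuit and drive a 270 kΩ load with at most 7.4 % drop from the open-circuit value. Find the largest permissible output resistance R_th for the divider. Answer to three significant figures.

R_th ≤ 21.6 kΩ

Loading drop = R_th/(R_th + R_L) ≤ 0.0740, so R_th ≤ R_L · ε/(1−ε) = 270 kΩ × 0.0740/0.9260 = 21.6 kΩ.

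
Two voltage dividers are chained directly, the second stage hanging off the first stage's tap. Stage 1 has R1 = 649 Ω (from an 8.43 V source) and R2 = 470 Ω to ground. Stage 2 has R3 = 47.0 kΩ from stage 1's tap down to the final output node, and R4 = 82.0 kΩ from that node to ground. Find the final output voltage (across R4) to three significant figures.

Stage 2 presents R3+R4 = 129000 Ω as a load on stage 1's tap.
Stage 1's lower leg becomes R2‖(R3+R4) = 468.3 Ω, so V_mid = 8.43 × 468.3/1117 = 3.533 V.
Stage 2 is itself unloaded: V_out = V_mid × R4/(R3+R4) = 3.533 × 82000/129000 = 2.25 V.

V_out ≈ 2.25 V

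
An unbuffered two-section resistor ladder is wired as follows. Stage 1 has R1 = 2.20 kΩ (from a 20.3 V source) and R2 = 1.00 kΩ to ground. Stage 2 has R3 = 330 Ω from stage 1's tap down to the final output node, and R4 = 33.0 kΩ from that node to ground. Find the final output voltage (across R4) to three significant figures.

V_out ≈ 6.15 V

Stage 2 presents R3+R4 = 33330 Ω as a load on stage 1's tap.
Stage 1's lower leg becomes R2‖(R3+R4) = 970.9 Ω, so V_mid = 20.3 × 970.9/3171 = 6.216 V.
Stage 2 is itself unloaded: V_out = V_mid × R4/(R3+R4) = 6.216 × 33000/33330 = 6.15 V.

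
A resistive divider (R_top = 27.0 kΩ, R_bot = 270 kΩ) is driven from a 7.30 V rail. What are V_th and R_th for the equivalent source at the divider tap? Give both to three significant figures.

V_th is the open-circuit tap voltage: 7.30 × 270/(27.0 + 270) = 6.64 V.
With the supply zeroed, R_top and R_bot appear in parallel from the tap: R_th = R_top‖R_bot = (27.0 × 270)/297.0 = 24.5 kΩ.

V_th = 6.64 V, R_th = 24.5 kΩ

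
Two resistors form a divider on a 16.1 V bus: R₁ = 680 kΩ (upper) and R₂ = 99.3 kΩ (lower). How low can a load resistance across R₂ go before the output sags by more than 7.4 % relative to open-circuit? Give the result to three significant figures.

Output resistance R_th = R₁‖R₂ = (680 × 99.3)/779.3 = 86.65 kΩ.
The fractional drop is R_th/(R_th + R_L); requiring this ≤ 0.0740 gives R_L ≥ R_th(1/0.0740 − 1) = 86.65 × 12.51 = 1.08 MΩ.

R_L(min) ≈ 1.08 MΩ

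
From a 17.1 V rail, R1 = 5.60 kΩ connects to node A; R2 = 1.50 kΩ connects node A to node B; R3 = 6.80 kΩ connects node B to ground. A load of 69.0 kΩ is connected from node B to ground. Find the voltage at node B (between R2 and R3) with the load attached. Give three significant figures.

At node B, R3 is in parallel with the load: R3‖R_L = 6.190 kΩ.
Below node A the resistance is R2 + (R3‖R_L) = 7.690 kΩ, so V_A = 17.1 × 7.690/13.29 = 9.895 V.
Then V_B = V_A × (R3‖R_L)/(R2 + R3‖R_L) = 9.895 × 6.190/7.690 = 7.96 V.

V ≈ 7.96 V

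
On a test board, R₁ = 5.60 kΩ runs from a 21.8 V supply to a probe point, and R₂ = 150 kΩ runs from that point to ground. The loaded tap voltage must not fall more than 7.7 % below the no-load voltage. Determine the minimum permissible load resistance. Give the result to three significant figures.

Output resistance R_th = R₁‖R₂ = (5.60 × 150)/155.6 = 5.398 kΩ.
The fractional drop is R_th/(R_th + R_L); requiring this ≤ 0.0770 gives R_L ≥ R_th(1/0.0770 − 1) = 5.398 × 11.99 = 64.7 kΩ.

R_L(min) ≈ 64.7 kΩ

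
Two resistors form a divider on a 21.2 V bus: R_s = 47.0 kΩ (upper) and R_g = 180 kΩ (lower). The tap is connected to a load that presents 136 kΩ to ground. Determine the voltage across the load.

V_out ≈ 13.2 V

The load sits in parallel with R_g: R_g‖R_L = (180 × 136) / (180 + 136) = 77.47 kΩ.
V_out = 21.2 × 77.47 / (47.0 + 77.47) = 21.2 × 77.47/124.5 = 13.2 V.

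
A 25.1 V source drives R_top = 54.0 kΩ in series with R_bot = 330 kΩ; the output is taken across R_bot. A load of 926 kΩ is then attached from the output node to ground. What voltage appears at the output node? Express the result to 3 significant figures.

The load sits in parallel with R_bot: R_bot‖R_L = (330 × 926) / (330 + 926) = 243.3 kΩ.
V_out = 25.1 × 243.3 / (54.0 + 243.3) = 25.1 × 243.3/297.3 = 20.5 V.
(Unloaded it would have been 21.6 V.)

V_out ≈ 20.5 V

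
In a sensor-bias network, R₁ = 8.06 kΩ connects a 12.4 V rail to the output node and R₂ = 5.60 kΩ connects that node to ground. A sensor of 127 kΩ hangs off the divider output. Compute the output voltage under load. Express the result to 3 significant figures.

The load sits in parallel with R₂: R₂‖R_L = (5.60 × 127) / (5.60 + 127) = 5.363 kΩ.
V_out = 12.4 × 5.363 / (8.06 + 5.363) = 12.4 × 5.363/13.42 = 4.95 V.

V_out ≈ 4.95 V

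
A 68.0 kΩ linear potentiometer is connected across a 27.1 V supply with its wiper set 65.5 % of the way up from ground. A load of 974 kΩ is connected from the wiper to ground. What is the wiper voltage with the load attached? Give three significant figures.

The wiper splits the pot into (1−α)R = 23.46 kΩ above and αR = 44.54 kΩ below.
Lower section ‖ load = 42.59 kΩ.
V_wiper = 27.1 × 42.59/(23.46 + 42.59) = 17.5 V.

V ≈ 17.5 V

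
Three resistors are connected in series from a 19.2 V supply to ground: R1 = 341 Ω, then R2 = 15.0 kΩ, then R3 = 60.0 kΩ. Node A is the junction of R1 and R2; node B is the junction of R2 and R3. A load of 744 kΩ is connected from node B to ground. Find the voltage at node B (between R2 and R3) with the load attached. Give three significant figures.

V ≈ 15.0 V

At node B, R3 is in parallel with the load: R3‖R_L = 55520 Ω.
Below node A the resistance is R2 + (R3‖R_L) = 70520 Ω, so V_A = 19.2 × 70520/70860 = 19.11 V.
Then V_B = V_A × (R3‖R_L)/(R2 + R3‖R_L) = 19.11 × 55520/70520 = 15.0 V.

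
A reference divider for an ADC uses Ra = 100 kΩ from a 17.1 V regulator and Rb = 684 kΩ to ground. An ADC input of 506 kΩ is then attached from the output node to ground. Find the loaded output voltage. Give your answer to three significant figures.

V_out ≈ 12.7 V

The load sits in parallel with Rb: Rb‖R_L = (684 × 506) / (684 + 506) = 290.8 kΩ.
V_out = 17.1 × 290.8 / (100 + 290.8) = 17.1 × 290.8/390.8 = 12.7 V.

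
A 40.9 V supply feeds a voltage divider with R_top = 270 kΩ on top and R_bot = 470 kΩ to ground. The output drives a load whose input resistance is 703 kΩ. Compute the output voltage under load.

The load sits in parallel with R_bot: R_bot‖R_L = (470 × 703) / (470 + 703) = 281.7 kΩ.
V_out = 40.9 × 281.7 / (270 + 281.7) = 40.9 × 281.7/551.7 = 20.9 V.

V_out ≈ 20.9 V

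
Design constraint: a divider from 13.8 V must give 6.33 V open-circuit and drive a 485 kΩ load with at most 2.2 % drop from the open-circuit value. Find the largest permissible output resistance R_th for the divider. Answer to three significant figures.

R_th ≤ 10.9 kΩ

Loading drop = R_th/(R_th + R_L) ≤ 0.0220, so R_th ≤ R_L · ε/(1−ε) = 485 kΩ × 0.0220/0.9780 = 10.9 kΩ.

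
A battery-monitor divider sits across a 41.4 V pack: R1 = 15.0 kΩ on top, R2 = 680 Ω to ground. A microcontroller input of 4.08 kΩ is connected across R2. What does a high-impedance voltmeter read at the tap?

The load sits in parallel with R2: R2‖R_L = (680 × 4080) / (680 + 4080) = 582.9 Ω.
V_out = 41.4 × 582.9 / (15000 + 582.9) = 41.4 × 582.9/15580 = 1.55 V.

V_out ≈ 1.55 V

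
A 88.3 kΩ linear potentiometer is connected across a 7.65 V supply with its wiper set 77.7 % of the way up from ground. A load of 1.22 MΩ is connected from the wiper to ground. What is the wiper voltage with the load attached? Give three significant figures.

The wiper splits the pot into (1−α)R = 19.69 kΩ above and αR = 68.61 kΩ below.
Lower section ‖ load = 64.96 kΩ.
V_wiper = 7.65 × 64.96/(19.69 + 64.96) = 5.87 V.

V ≈ 5.87 V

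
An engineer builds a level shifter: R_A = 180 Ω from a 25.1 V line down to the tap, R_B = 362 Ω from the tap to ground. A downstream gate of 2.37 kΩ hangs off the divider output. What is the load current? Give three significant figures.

R_B‖R_L = 314.0 Ω; V_out = 25.1 × 314.0/494.0 = 15.95 V.
I_L = V_out / R_L = 15.95 / 2.37 kΩ = 6.73 mA.

I_L ≈ 6.73 mA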